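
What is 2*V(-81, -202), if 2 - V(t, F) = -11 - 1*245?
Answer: 516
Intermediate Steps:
V(t, F) = 258 (V(t, F) = 2 - (-11 - 1*245) = 2 - (-11 - 245) = 2 - 1*(-256) = 2 + 256 = 258)
2*V(-81, -202) = 2*258 = 516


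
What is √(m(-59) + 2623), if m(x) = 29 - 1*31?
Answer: √2621 ≈ 51.196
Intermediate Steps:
m(x) = -2 (m(x) = 29 - 31 = -2)
√(m(-59) + 2623) = √(-2 + 2623) = √2621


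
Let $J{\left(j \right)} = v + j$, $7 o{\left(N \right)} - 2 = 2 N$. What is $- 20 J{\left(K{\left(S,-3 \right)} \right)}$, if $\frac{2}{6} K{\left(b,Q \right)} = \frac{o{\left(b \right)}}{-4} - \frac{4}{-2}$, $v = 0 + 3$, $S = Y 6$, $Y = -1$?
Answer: $- \frac{1410}{7} \approx -201.43$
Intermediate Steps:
$o{\left(N \right)} = \frac{2}{7} + \frac{2 N}{7}$
$S = -6$ ($S = \left(-1\right) 6 = -6$)
$v = 3$
$K{\left(b,Q \right)} = \frac{81}{14} - \frac{3 b}{14}$ ($K{\left(b,Q \right)} = 3 \left(\frac{\frac{2}{7} + \frac{2 b}{7}}{-4} - \frac{4}{-2}\right) = 3 \left(\left(\frac{2}{7} + \frac{2 b}{7}\right) \left(- \frac{1}{4}\right) - -2\right) = 3 \left(\left(- \frac{1}{14} - \frac{b}{14}\right) + 2\right) = 3 \left(\frac{27}{14} - \frac{b}{14}\right) = \frac{81}{14} - \frac{3 b}{14}$)
$J{\left(j \right)} = 3 + j$
$- 20 J{\left(K{\left(S,-3 \right)} \right)} = - 20 \left(3 + \left(\frac{81}{14} - - \frac{9}{7}\right)\right) = - 20 \left(3 + \left(\frac{81}{14} + \frac{9}{7}\right)\right) = - 20 \left(3 + \frac{99}{14}\right) = \left(-20\right) \frac{141}{14} = - \frac{1410}{7}$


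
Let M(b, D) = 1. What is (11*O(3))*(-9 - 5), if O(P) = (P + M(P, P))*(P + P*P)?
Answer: -7392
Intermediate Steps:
O(P) = (1 + P)*(P + P**2) (O(P) = (P + 1)*(P + P*P) = (1 + P)*(P + P**2))
(11*O(3))*(-9 - 5) = (11*(3*(1 + 3**2 + 2*3)))*(-9 - 5) = (11*(3*(1 + 9 + 6)))*(-14) = (11*(3*16))*(-14) = (11*48)*(-14) = 528*(-14) = -7392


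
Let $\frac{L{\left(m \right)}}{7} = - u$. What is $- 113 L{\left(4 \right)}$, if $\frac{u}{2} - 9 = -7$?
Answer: $3164$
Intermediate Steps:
$u = 4$ ($u = 18 + 2 \left(-7\right) = 18 - 14 = 4$)
$L{\left(m \right)} = -28$ ($L{\left(m \right)} = 7 \left(\left(-1\right) 4\right) = 7 \left(-4\right) = -28$)
$- 113 L{\left(4 \right)} = \left(-113\right) \left(-28\right) = 3164$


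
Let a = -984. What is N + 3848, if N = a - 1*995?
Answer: 1869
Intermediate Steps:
N = -1979 (N = -984 - 1*995 = -984 - 995 = -1979)
N + 3848 = -1979 + 3848 = 1869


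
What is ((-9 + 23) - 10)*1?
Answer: 4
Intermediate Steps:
((-9 + 23) - 10)*1 = (14 - 10)*1 = 4*1 = 4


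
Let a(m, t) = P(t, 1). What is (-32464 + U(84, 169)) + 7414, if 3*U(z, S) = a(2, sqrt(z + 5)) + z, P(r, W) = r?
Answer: -25022 + sqrt(89)/3 ≈ -25019.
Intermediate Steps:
a(m, t) = t
U(z, S) = z/3 + sqrt(5 + z)/3 (U(z, S) = (sqrt(z + 5) + z)/3 = (sqrt(5 + z) + z)/3 = (z + sqrt(5 + z))/3 = z/3 + sqrt(5 + z)/3)
(-32464 + U(84, 169)) + 7414 = (-32464 + ((1/3)*84 + sqrt(5 + 84)/3)) + 7414 = (-32464 + (28 + sqrt(89)/3)) + 7414 = (-32436 + sqrt(89)/3) + 7414 = -25022 + sqrt(89)/3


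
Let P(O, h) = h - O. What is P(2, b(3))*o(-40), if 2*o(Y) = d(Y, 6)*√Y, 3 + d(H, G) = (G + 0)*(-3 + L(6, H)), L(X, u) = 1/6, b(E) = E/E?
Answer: 20*I*√10 ≈ 63.246*I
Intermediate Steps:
b(E) = 1
L(X, u) = ⅙
d(H, G) = -3 - 17*G/6 (d(H, G) = -3 + (G + 0)*(-3 + ⅙) = -3 + G*(-17/6) = -3 - 17*G/6)
o(Y) = -10*√Y (o(Y) = ((-3 - 17/6*6)*√Y)/2 = ((-3 - 17)*√Y)/2 = (-20*√Y)/2 = -10*√Y)
P(2, b(3))*o(-40) = (1 - 1*2)*(-20*I*√10) = (1 - 2)*(-20*I*√10) = -(-20)*I*√10 = 20*I*√10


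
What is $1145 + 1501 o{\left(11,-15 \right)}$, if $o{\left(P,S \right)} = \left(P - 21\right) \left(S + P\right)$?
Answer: $61185$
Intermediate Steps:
$o{\left(P,S \right)} = \left(-21 + P\right) \left(P + S\right)$
$1145 + 1501 o{\left(11,-15 \right)} = 1145 + 1501 \left(11^{2} - 231 - -315 + 11 \left(-15\right)\right) = 1145 + 1501 \left(121 - 231 + 315 - 165\right) = 1145 + 1501 \cdot 40 = 1145 + 60040 = 61185$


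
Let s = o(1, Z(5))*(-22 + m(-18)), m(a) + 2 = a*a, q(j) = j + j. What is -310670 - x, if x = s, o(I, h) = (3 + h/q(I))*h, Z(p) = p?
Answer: -318920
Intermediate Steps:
q(j) = 2*j
o(I, h) = h*(3 + h/(2*I)) (o(I, h) = (3 + h/((2*I)))*h = (3 + h*(1/(2*I)))*h = (3 + h/(2*I))*h = h*(3 + h/(2*I)))
m(a) = -2 + a² (m(a) = -2 + a*a = -2 + a²)
s = 8250 (s = ((½)*5*(5 + 6*1)/1)*(-22 + (-2 + (-18)²)) = ((½)*5*1*(5 + 6))*(-22 + (-2 + 324)) = ((½)*5*1*11)*(-22 + 322) = (55/2)*300 = 8250)
x = 8250
-310670 - x = -310670 - 1*8250 = -310670 - 8250 = -318920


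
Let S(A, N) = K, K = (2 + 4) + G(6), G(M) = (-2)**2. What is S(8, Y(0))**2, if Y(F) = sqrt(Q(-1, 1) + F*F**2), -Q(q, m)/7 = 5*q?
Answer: 100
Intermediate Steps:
G(M) = 4
Q(q, m) = -35*q
Y(F) = sqrt(35 + F**3) (Y(F) = sqrt(-35*(-1) + F*F**2) = sqrt(35 + F**3))
K = 10 (K = (2 + 4) + 4 = 6 + 4 = 10)
S(A, N) = 10
S(8, Y(0))**2 = 10**2 = 100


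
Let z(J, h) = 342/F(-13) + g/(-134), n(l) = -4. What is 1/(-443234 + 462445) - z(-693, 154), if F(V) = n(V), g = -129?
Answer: 108811171/1287137 ≈ 84.537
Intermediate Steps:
F(V) = -4
z(J, h) = -5664/67 (z(J, h) = 342/(-4) - 129/(-134) = 342*(-¼) - 129*(-1/134) = -171/2 + 129/134 = -5664/67)
1/(-443234 + 462445) - z(-693, 154) = 1/(-443234 + 462445) - 1*(-5664/67) = 1/19211 + 5664/67 = 108811171/1287137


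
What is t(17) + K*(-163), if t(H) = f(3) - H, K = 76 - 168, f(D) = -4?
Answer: 14975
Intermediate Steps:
K = -92
t(H) = -4 - H
t(17) + K*(-163) = (-4 - 1*17) - 92*(-163) = (-4 - 17) + 14996 = -21 + 14996 = 14975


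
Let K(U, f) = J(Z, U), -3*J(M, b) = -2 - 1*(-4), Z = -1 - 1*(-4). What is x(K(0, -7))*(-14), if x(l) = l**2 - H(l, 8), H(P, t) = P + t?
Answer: 868/9 ≈ 96.444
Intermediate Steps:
Z = 3 (Z = -1 + 4 = 3)
J(M, b) = -2/3 (J(M, b) = -(-2 - 1*(-4))/3 = -(-2 + 4)/3 = -1/3*2 = -2/3)
K(U, f) = -2/3
x(l) = -8 + l**2 - l (x(l) = l**2 - (l + 8) = l**2 - (8 + l) = l**2 + (-8 - l) = -8 + l**2 - l)
x(K(0, -7))*(-14) = (-8 + (-2/3)**2 - 1*(-2/3))*(-14) = (-8 + 4/9 + 2/3)*(-14) = -62/9*(-14) = 868/9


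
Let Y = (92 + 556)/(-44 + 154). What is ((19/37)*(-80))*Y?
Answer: -98496/407 ≈ -242.00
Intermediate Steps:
Y = 324/55 (Y = 648/110 = 648*(1/110) = 324/55 ≈ 5.8909)
((19/37)*(-80))*Y = ((19/37)*(-80))*(324/55) = -1520/37*324/55 = -98496/407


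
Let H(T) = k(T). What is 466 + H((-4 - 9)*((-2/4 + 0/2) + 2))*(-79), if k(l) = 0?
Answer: 466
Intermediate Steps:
H(T) = 0
466 + H((-4 - 9)*((-2/4 + 0/2) + 2))*(-79) = 466 + 0*(-79) = 466 + 0 = 466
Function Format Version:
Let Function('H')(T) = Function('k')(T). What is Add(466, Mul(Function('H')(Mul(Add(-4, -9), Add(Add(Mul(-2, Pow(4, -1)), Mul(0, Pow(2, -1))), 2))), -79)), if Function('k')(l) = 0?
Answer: 466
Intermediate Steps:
Function('H')(T) = 0
Add(466, Mul(Function('H')(Mul(Add(-4, -9), Add(Add(Mul(-2, Pow(4, -1)), Mul(0, Pow(2, -1))), 2))), -79)) = Add(466, Mul(0, -79)) = Add(466, 0) = 466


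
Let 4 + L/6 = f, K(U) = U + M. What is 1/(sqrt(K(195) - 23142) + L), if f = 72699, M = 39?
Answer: 72695/31707381968 - I*sqrt(5727)/95122145904 ≈ 2.2927e-6 - 7.9558e-10*I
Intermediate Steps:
K(U) = 39 + U (K(U) = U + 39 = 39 + U)
L = 436170 (L = -24 + 6*72699 = -24 + 436194 = 436170)
1/(sqrt(K(195) - 23142) + L) = 1/(sqrt((39 + 195) - 23142) + 436170) = 1/(sqrt(234 - 23142) + 436170) = 1/(sqrt(-22908) + 436170) = 1/(2*I*sqrt(5727) + 436170) = 1/(436170 + 2*I*sqrt(5727))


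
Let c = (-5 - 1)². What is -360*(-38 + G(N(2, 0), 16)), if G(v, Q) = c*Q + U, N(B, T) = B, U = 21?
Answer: -201240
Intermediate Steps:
c = 36 (c = (-6)² = 36)
G(v, Q) = 21 + 36*Q (G(v, Q) = 36*Q + 21 = 21 + 36*Q)
-360*(-38 + G(N(2, 0), 16)) = -360*(-38 + (21 + 36*16)) = -360*(-38 + (21 + 576)) = -360*(-38 + 597) = -360*559 = -201240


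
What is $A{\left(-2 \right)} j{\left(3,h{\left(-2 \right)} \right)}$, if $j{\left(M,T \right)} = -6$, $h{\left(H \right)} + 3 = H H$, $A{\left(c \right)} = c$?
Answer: $12$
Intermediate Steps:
$h{\left(H \right)} = -3 + H^{2}$ ($h{\left(H \right)} = -3 + H H = -3 + H^{2}$)
$A{\left(-2 \right)} j{\left(3,h{\left(-2 \right)} \right)} = \left(-2\right) \left(-6\right) = 12$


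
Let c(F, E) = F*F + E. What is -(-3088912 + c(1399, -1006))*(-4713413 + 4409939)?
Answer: -343750158858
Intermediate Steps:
c(F, E) = E + F**2 (c(F, E) = F**2 + E = E + F**2)
-(-3088912 + c(1399, -1006))*(-4713413 + 4409939) = -(-3088912 + (-1006 + 1399**2))*(-4713413 + 4409939) = -(-3088912 + (-1006 + 1957201))*(-303474) = -(-3088912 + 1956195)*(-303474) = -(-1132717)*(-303474) = -1*343750158858 = -343750158858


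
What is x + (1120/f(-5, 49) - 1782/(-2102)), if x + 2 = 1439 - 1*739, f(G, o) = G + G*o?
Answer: 18244513/26275 ≈ 694.37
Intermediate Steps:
x = 698 (x = -2 + (1439 - 1*739) = -2 + (1439 - 739) = -2 + 700 = 698)
x + (1120/f(-5, 49) - 1782/(-2102)) = 698 + (1120/((-5*(1 + 49))) - 1782/(-2102)) = 698 + (1120/((-5*50)) - 1782*(-1/2102)) = 698 + (1120/(-250) + 891/1051) = 698 + (1120*(-1/250) + 891/1051) = 698 + (-112/25 + 891/1051) = 698 - 95437/26275 = 18244513/26275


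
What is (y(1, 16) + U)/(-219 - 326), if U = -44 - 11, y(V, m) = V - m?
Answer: 14/109 ≈ 0.12844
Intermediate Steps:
U = -55 (U = -44 - 1*11 = -44 - 11 = -55)
(y(1, 16) + U)/(-219 - 326) = ((1 - 1*16) - 55)/(-219 - 326) = ((1 - 16) - 55)/(-545) = (-15 - 55)*(-1/545) = -70*(-1/545) = 14/109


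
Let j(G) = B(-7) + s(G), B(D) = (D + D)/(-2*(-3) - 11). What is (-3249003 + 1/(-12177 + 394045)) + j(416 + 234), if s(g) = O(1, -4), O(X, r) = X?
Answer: -6203444132523/1909340 ≈ -3.2490e+6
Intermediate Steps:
s(g) = 1
B(D) = -2*D/5 (B(D) = (2*D)/(6 - 11) = (2*D)/(-5) = (2*D)*(-1/5) = -2*D/5)
j(G) = 19/5 (j(G) = -2/5*(-7) + 1 = 14/5 + 1 = 19/5)
(-3249003 + 1/(-12177 + 394045)) + j(416 + 234) = (-3249003 + 1/(-12177 + 394045)) + 19/5 = (-3249003 + 1/381868) + 19/5 = -1240690277603/381868 + 19/5 = -6203444132523/1909340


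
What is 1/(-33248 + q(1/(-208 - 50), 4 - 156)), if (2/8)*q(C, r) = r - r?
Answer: -1/33248 ≈ -3.0077e-5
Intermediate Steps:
q(C, r) = 0 (q(C, r) = 4*(r - r) = 4*0 = 0)
1/(-33248 + q(1/(-208 - 50), 4 - 156)) = 1/(-33248 + 0) = 1/(-33248) = -1/33248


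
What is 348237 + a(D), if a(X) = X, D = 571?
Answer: 348808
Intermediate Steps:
348237 + a(D) = 348237 + 571 = 348808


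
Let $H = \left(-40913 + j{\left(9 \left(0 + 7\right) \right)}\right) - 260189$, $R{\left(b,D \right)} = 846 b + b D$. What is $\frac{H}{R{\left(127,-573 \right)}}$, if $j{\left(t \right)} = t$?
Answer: $- \frac{301039}{34671} \approx -8.6827$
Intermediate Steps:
$R{\left(b,D \right)} = 846 b + D b$
$H = -301039$ ($H = \left(-40913 + 9 \left(0 + 7\right)\right) - 260189 = \left(-40913 + 9 \cdot 7\right) - 260189 = \left(-40913 + 63\right) - 260189 = -40850 - 260189 = -301039$)
$\frac{H}{R{\left(127,-573 \right)}} = - \frac{301039}{127 \left(846 - 573\right)} = - \frac{301039}{127 \cdot 273} = - \frac{301039}{34671}$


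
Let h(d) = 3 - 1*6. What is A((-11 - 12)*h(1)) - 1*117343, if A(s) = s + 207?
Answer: -117067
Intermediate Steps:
h(d) = -3 (h(d) = 3 - 6 = -3)
A(s) = 207 + s
A((-11 - 12)*h(1)) - 1*117343 = (207 + (-11 - 12)*(-3)) - 1*117343 = (207 - 23*(-3)) - 117343 = (207 + 69) - 117343 = 276 - 117343 = -117067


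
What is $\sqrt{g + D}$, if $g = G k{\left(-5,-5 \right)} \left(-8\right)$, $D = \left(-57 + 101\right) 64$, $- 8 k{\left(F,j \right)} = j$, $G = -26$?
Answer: $\sqrt{2946} \approx 54.277$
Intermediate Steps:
$k{\left(F,j \right)} = - \frac{j}{8}$
$D = 2816$ ($D = 44 \cdot 64 = 2816$)
$g = 130$ ($g = - 26 \left(\left(- \frac{1}{8}\right) \left(-5\right)\right) \left(-8\right) = \left(-26\right) \frac{5}{8} \left(-8\right) = \left(- \frac{65}{4}\right) \left(-8\right) = 130$)
$\sqrt{g + D} = \sqrt{130 + 2816} = \sqrt{2946}$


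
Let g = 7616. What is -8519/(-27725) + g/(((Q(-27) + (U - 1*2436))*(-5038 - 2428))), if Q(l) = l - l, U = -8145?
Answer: 336596475887/1095106253925 ≈ 0.30736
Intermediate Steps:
Q(l) = 0
-8519/(-27725) + g/(((Q(-27) + (U - 1*2436))*(-5038 - 2428))) = -8519/(-27725) + 7616/(((0 + (-8145 - 1*2436))*(-5038 - 2428))) = -8519*(-1/27725) + 7616/(((0 + (-8145 - 2436))*(-7466))) = 8519/27725 + 7616/(((0 - 10581)*(-7466))) = 8519/27725 + 7616/((-10581*(-7466))) = 8519/27725 + 7616/78997746 = 8519/27725 + 7616*(1/78997746) = 8519/27725 + 3808/39498873 = 336596475887/1095106253925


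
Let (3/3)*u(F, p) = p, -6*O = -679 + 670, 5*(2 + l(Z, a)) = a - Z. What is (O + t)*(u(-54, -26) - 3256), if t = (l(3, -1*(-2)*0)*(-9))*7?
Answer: -2712573/5 ≈ -5.4252e+5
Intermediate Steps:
l(Z, a) = -2 - Z/5 + a/5 (l(Z, a) = -2 + (a - Z)/5 = -2 + (-Z/5 + a/5) = -2 - Z/5 + a/5)
O = 3/2 (O = -(-679 + 670)/6 = -⅙*(-9) = 3/2 ≈ 1.5000)
u(F, p) = p
t = 819/5 (t = ((-2 - ⅕*3 + (-1*(-2)*0)/5)*(-9))*7 = ((-2 - ⅗ + (2*0)/5)*(-9))*7 = ((-2 - ⅗ + (⅕)*0)*(-9))*7 = ((-2 - ⅗ + 0)*(-9))*7 = -13/5*(-9)*7 = (117/5)*7 = 819/5 ≈ 163.80)
(O + t)*(u(-54, -26) - 3256) = (3/2 + 819/5)*(-26 - 3256) = (1653/10)*(-3282) = -2712573/5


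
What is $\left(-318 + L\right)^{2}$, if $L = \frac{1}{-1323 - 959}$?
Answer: $\frac{526607108329}{5207524} \approx 1.0112 \cdot 10^{5}$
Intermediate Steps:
$L = - \frac{1}{2282}$ ($L = \frac{1}{-2282} = - \frac{1}{2282} \approx -0.00043821$)
$\left(-318 + L\right)^{2} = \left(-318 - \frac{1}{2282}\right)^{2} = \left(- \frac{725677}{2282}\right)^{2} = \frac{526607108329}{5207524}$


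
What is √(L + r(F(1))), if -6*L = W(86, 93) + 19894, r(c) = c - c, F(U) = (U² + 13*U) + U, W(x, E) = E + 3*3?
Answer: I*√29994/3 ≈ 57.729*I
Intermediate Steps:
W(x, E) = 9 + E (W(x, E) = E + 9 = 9 + E)
F(U) = U² + 14*U
r(c) = 0
L = -9998/3 (L = -((9 + 93) + 19894)/6 = -(102 + 19894)/6 = -⅙*19996 = -9998/3 ≈ -3332.7)
√(L + r(F(1))) = √(-9998/3 + 0) = √(-9998/3) = I*√29994/3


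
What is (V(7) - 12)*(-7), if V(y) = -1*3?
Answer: 105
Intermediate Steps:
V(y) = -3
(V(7) - 12)*(-7) = (-3 - 12)*(-7) = -15*(-7) = 105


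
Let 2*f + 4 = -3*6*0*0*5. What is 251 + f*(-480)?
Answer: 1211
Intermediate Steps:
f = -2 (f = -2 + (-3*6*0*0*5)/2 = -2 + (-0*0*5)/2 = -2 + (-3*0*5)/2 = -2 + (0*5)/2 = -2 + (½)*0 = -2 + 0 = -2)
251 + f*(-480) = 251 - 2*(-480) = 251 + 960 = 1211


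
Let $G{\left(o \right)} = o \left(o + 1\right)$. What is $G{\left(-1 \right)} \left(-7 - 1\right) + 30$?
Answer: $30$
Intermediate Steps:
$G{\left(o \right)} = o \left(1 + o\right)$
$G{\left(-1 \right)} \left(-7 - 1\right) + 30 = - (1 - 1) \left(-7 - 1\right) + 30 = \left(-1\right) 0 \left(-7 - 1\right) + 30 = 0 \left(-8\right) + 30 = 0 + 30 = 30$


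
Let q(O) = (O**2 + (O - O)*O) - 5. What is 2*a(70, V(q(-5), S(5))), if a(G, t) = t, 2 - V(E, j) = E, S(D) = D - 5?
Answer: -36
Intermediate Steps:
S(D) = -5 + D
q(O) = -5 + O**2 (q(O) = (O**2 + 0*O) - 5 = (O**2 + 0) - 5 = O**2 - 5 = -5 + O**2)
V(E, j) = 2 - E
2*a(70, V(q(-5), S(5))) = 2*(2 - (-5 + (-5)**2)) = 2*(2 - (-5 + 25)) = 2*(2 - 1*20) = 2*(2 - 20) = 2*(-18) = -36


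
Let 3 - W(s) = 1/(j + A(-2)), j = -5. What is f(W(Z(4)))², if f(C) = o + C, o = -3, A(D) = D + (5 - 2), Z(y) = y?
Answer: 1/16 ≈ 0.062500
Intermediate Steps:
A(D) = 3 + D (A(D) = D + 3 = 3 + D)
W(s) = 13/4 (W(s) = 3 - 1/(-5 + (3 - 2)) = 3 - 1/(-5 + 1) = 3 - 1/(-4) = 3 - 1*(-¼) = 3 + ¼ = 13/4)
f(C) = -3 + C
f(W(Z(4)))² = (-3 + 13/4)² = (¼)² = 1/16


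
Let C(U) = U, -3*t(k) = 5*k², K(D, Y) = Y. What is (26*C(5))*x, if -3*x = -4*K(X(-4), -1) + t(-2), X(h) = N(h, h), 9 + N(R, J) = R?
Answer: 1040/9 ≈ 115.56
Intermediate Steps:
N(R, J) = -9 + R
X(h) = -9 + h
t(k) = -5*k²/3
x = 8/9 (x = -(-4*(-1) - 5/3*(-2)²)/3 = -(4 - 5/3*4)/3 = -(4 - 20/3)/3 = -⅓*(-8/3) = 8/9 ≈ 0.88889)
(26*C(5))*x = (26*5)*(8/9) = 130*(8/9) = 1040/9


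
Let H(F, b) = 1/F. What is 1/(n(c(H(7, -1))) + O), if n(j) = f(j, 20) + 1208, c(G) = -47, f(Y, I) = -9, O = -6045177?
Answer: -1/6043978 ≈ -1.6545e-7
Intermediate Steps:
n(j) = 1199 (n(j) = -9 + 1208 = 1199)
1/(n(c(H(7, -1))) + O) = 1/(1199 - 6045177) = 1/(-6043978) = -1/6043978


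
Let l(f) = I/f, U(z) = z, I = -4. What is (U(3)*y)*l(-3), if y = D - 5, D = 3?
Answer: -8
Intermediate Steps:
l(f) = -4/f
y = -2 (y = 3 - 5 = -2)
(U(3)*y)*l(-3) = (3*(-2))*(-4/(-3)) = -(-24)*(-1)/3 = -6*4/3 = -8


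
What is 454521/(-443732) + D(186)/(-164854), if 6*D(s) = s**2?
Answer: -38744081823/36575497564 ≈ -1.0593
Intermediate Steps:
D(s) = s**2/6
454521/(-443732) + D(186)/(-164854) = 454521/(-443732) + ((1/6)*186**2)/(-164854) = 454521*(-1/443732) + ((1/6)*34596)*(-1/164854) = -454521/443732 + 5766*(-1/164854) = -454521/443732 - 2883/82427 = -38744081823/36575497564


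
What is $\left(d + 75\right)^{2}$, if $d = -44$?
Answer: $961$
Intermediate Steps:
$\left(d + 75\right)^{2} = \left(-44 + 75\right)^{2} = 31^{2} = 961$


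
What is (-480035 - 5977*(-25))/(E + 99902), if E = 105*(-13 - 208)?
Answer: -330610/76697 ≈ -4.3106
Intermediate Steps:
E = -23205 (E = 105*(-221) = -23205)
(-480035 - 5977*(-25))/(E + 99902) = (-480035 - 5977*(-25))/(-23205 + 99902) = (-480035 + 149425)/76697 = -330610*1/76697 = -330610/76697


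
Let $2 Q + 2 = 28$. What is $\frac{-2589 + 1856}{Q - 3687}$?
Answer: $\frac{733}{3674} \approx 0.19951$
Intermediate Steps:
$Q = 13$ ($Q = -1 + \frac{1}{2} \cdot 28 = -1 + 14 = 13$)
$\frac{-2589 + 1856}{Q - 3687} = \frac{-2589 + 1856}{13 - 3687} = - \frac{733}{-3674} = \left(-733\right) \left(- \frac{1}{3674}\right) = \frac{733}{3674}$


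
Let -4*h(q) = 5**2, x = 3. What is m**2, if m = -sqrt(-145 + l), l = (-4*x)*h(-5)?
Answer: -70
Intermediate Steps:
h(q) = -25/4 (h(q) = -1/4*5**2 = -1/4*25 = -25/4)
l = 75 (l = -4*3*(-25/4) = -12*(-25/4) = 75)
m = -I*sqrt(70) (m = -sqrt(-145 + 75) = -sqrt(-70) = -I*sqrt(70) ≈ -8.3666*I)
m**2 = (-I*sqrt(70))**2 = -70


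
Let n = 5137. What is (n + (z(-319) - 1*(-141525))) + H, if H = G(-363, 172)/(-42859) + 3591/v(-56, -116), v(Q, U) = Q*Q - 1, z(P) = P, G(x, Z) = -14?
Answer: 344969005922/2357245 ≈ 1.4634e+5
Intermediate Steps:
v(Q, U) = -1 + Q**2 (v(Q, U) = Q**2 - 1 = -1 + Q**2)
H = 2700887/2357245 (H = -14/(-42859) + 3591/(-1 + (-56)**2) = -14*(-1/42859) + 3591/(-1 + 3136) = 14/42859 + 3591/3135 = 14/42859 + 3591*(1/3135) = 14/42859 + 63/55 = 2700887/2357245 ≈ 1.1458)
(n + (z(-319) - 1*(-141525))) + H = (5137 + (-319 - 1*(-141525))) + 2700887/2357245 = (5137 + (-319 + 141525)) + 2700887/2357245 = (5137 + 141206) + 2700887/2357245 = 146343 + 2700887/2357245 = 344969005922/2357245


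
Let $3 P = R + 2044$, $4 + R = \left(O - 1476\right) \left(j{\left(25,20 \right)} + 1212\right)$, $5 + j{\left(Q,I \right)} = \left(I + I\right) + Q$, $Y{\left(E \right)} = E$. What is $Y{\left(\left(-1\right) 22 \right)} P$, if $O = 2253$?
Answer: $-7262816$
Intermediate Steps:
$j{\left(Q,I \right)} = -5 + Q + 2 I$ ($j{\left(Q,I \right)} = -5 + \left(\left(I + I\right) + Q\right) = -5 + \left(2 I + Q\right) = -5 + \left(Q + 2 I\right) = -5 + Q + 2 I$)
$R = 988340$ ($R = -4 + \left(2253 - 1476\right) \left(\left(-5 + 25 + 2 \cdot 20\right) + 1212\right) = -4 + 777 \left(\left(-5 + 25 + 40\right) + 1212\right) = -4 + 777 \left(60 + 1212\right) = -4 + 777 \cdot 1272 = -4 + 988344 = 988340$)
$P = 330128$ ($P = \frac{988340 + 2044}{3} = \frac{1}{3} \cdot 990384 = 330128$)
$Y{\left(\left(-1\right) 22 \right)} P = \left(-1\right) 22 \cdot 330128 = \left(-22\right) 330128 = -7262816$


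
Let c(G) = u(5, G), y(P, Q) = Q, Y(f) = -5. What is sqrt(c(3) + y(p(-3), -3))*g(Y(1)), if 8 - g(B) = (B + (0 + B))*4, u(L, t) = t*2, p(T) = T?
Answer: 48*sqrt(3) ≈ 83.138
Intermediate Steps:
u(L, t) = 2*t
c(G) = 2*G
g(B) = 8 - 8*B (g(B) = 8 - (B + (0 + B))*4 = 8 - (B + B)*4 = 8 - 2*B*4 = 8 - 8*B)
sqrt(c(3) + y(p(-3), -3))*g(Y(1)) = sqrt(2*3 - 3)*(8 - 8*(-5)) = sqrt(6 - 3)*(8 + 40) = sqrt(3)*48 = 48*sqrt(3)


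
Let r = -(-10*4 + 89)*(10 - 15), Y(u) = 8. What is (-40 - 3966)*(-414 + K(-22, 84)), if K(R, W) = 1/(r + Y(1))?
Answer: 419592446/253 ≈ 1.6585e+6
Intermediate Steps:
r = 245 (r = -(-40 + 89)*(-5) = -49*(-5) = -1*(-245) = 245)
K(R, W) = 1/253 (K(R, W) = 1/(245 + 8) = 1/253)
(-40 - 3966)*(-414 + K(-22, 84)) = (-40 - 3966)*(-414 + 1/253) = -4006*(-104741/253) = 419592446/253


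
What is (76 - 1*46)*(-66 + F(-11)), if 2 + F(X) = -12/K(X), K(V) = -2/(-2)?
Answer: -2400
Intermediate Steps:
K(V) = 1 (K(V) = -2*(-½) = 1)
F(X) = -14 (F(X) = -2 - 12/1 = -2 - 12*1 = -2 - 12 = -14)
(76 - 1*46)*(-66 + F(-11)) = (76 - 1*46)*(-66 - 14) = (76 - 46)*(-80) = 30*(-80) = -2400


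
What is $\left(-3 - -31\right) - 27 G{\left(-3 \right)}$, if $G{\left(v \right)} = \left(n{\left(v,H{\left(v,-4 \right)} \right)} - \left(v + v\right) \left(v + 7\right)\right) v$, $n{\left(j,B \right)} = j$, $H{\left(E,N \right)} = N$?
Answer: $1729$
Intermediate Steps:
$G{\left(v \right)} = v \left(v - 2 v \left(7 + v\right)\right)$ ($G{\left(v \right)} = \left(v - \left(v + v\right) \left(v + 7\right)\right) v = \left(v - 2 v \left(7 + v\right)\right) v = v \left(v - 2 v \left(7 + v\right)\right)$)
$\left(-3 - -31\right) - 27 G{\left(-3 \right)} = \left(-3 - -31\right) - 27 \left(- \left(-3\right)^{2} \left(13 + 2 \left(-3\right)\right)\right) = \left(-3 + 31\right) - 27 \left(\left(-1\right) 9 \left(13 - 6\right)\right) = 28 - 27 \left(\left(-1\right) 9 \cdot 7\right) = 28 - -1701 = 28 + 1701 = 1729$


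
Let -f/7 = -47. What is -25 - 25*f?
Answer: -8250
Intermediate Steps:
f = 329 (f = -7*(-47) = 329)
-25 - 25*f = -25 - 25*329 = -25 - 8225 = -8250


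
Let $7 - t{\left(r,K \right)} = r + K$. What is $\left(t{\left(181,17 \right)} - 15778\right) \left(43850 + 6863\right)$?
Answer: $-809835897$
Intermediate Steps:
$t{\left(r,K \right)} = 7 - K - r$ ($t{\left(r,K \right)} = 7 - \left(r + K\right) = 7 - \left(K + r\right) = 7 - K - r$)
$\left(t{\left(181,17 \right)} - 15778\right) \left(43850 + 6863\right) = \left(\left(7 - 17 - 181\right) - 15778\right) \left(43850 + 6863\right) = \left(\left(7 - 17 - 181\right) - 15778\right) 50713 = \left(-191 - 15778\right) 50713 = \left(-15969\right) 50713 = -809835897$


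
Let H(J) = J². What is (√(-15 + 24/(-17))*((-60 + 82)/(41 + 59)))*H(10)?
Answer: 66*I*√527/17 ≈ 89.125*I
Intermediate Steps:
(√(-15 + 24/(-17))*((-60 + 82)/(41 + 59)))*H(10) = (√(-15 + 24/(-17))*((-60 + 82)/(41 + 59)))*10² = (√(-15 + 24*(-1/17))*(22/100))*100 = (√(-15 - 24/17)*(22*(1/100)))*100 = (√(-279/17)*(11/50))*100 = ((3*I*√527/17)*(11/50))*100 = (33*I*√527/850)*100 = 66*I*√527/17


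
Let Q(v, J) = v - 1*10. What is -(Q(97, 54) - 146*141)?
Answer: 20499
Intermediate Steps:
Q(v, J) = -10 + v (Q(v, J) = v - 10 = -10 + v)
-(Q(97, 54) - 146*141) = -((-10 + 97) - 146*141) = -(87 - 1*20586) = -(87 - 20586) = -1*(-20499) = 20499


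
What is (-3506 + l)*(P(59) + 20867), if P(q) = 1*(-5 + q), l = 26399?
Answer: 478944453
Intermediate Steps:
P(q) = -5 + q
(-3506 + l)*(P(59) + 20867) = (-3506 + 26399)*((-5 + 59) + 20867) = 22893*(54 + 20867) = 22893*20921 = 478944453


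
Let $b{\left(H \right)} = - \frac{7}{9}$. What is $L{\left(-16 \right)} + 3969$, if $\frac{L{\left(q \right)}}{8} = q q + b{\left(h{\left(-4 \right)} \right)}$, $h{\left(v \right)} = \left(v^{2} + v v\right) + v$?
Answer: $\frac{54097}{9} \approx 6010.8$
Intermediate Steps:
$h{\left(v \right)} = v + 2 v^{2}$ ($h{\left(v \right)} = \left(v^{2} + v^{2}\right) + v = 2 v^{2} + v = v + 2 v^{2}$)
$b{\left(H \right)} = - \frac{7}{9}$ ($b{\left(H \right)} = \left(-7\right) \frac{1}{9} = - \frac{7}{9}$)
$L{\left(q \right)} = - \frac{56}{9} + 8 q^{2}$ ($L{\left(q \right)} = 8 \left(q q - \frac{7}{9}\right) = 8 \left(q^{2} - \frac{7}{9}\right) = 8 \left(- \frac{7}{9} + q^{2}\right) = - \frac{56}{9} + 8 q^{2}$)
$L{\left(-16 \right)} + 3969 = \left(- \frac{56}{9} + 8 \left(-16\right)^{2}\right) + 3969 = \left(- \frac{56}{9} + 8 \cdot 256\right) + 3969 = \left(- \frac{56}{9} + 2048\right) + 3969 = \frac{18376}{9} + 3969 = \frac{54097}{9}$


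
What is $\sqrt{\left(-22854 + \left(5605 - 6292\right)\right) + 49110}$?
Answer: $3 \sqrt{2841} \approx 159.9$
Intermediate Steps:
$\sqrt{\left(-22854 + \left(5605 - 6292\right)\right) + 49110} = \sqrt{\left(-22854 - 687\right) + 49110} = \sqrt{-23541 + 49110} = \sqrt{25569} = 3 \sqrt{2841}$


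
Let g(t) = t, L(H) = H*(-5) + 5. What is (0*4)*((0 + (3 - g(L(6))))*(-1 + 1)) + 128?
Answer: 128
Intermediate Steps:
L(H) = 5 - 5*H (L(H) = -5*H + 5 = 5 - 5*H)
(0*4)*((0 + (3 - g(L(6))))*(-1 + 1)) + 128 = (0*4)*((0 + (3 - (5 - 5*6)))*(-1 + 1)) + 128 = 0*((0 + (3 - (5 - 30)))*0) + 128 = 0*((0 + (3 - 1*(-25)))*0) + 128 = 0*((0 + (3 + 25))*0) + 128 = 0*((0 + 28)*0) + 128 = 0*(28*0) + 128 = 0*0 + 128 = 0 + 128 = 128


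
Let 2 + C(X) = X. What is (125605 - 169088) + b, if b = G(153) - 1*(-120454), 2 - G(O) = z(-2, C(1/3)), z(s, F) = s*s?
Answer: 76969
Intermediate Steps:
C(X) = -2 + X
z(s, F) = s²
G(O) = -2 (G(O) = 2 - 1*(-2)² = 2 - 1*4 = 2 - 4 = -2)
b = 120452 (b = -2 - 1*(-120454) = -2 + 120454 = 120452)
(125605 - 169088) + b = (125605 - 169088) + 120452 = -43483 + 120452 = 76969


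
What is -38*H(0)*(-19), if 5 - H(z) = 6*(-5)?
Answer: 25270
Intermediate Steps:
H(z) = 35 (H(z) = 5 - 6*(-5) = 5 - 1*(-30) = 5 + 30 = 35)
-38*H(0)*(-19) = -38*35*(-19) = -1330*(-19) = 25270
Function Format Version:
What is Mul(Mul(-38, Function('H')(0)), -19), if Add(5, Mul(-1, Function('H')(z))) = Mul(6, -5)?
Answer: 25270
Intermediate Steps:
Function('H')(z) = 35 (Function('H')(z) = Add(5, Mul(-1, Mul(6, -5))) = Add(5, Mul(-1, -30)) = Add(5, 30) = 35)
Mul(Mul(-38, Function('H')(0)), -19) = Mul(Mul(-38, 35), -19) = Mul(-1330, -19) = 25270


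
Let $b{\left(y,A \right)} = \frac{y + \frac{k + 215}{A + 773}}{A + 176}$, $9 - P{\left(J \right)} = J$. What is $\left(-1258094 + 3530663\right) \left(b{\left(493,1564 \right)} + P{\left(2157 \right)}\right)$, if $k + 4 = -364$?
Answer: $- \frac{551314649985983}{112955} \approx -4.8808 \cdot 10^{9}$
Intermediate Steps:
$k = -368$ ($k = -4 - 364 = -368$)
$P{\left(J \right)} = 9 - J$
$b{\left(y,A \right)} = \frac{y - \frac{153}{773 + A}}{176 + A}$ ($b{\left(y,A \right)} = \frac{y + \frac{-368 + 215}{A + 773}}{A + 176} = \frac{y - \frac{153}{773 + A}}{176 + A}$)
$\left(-1258094 + 3530663\right) \left(b{\left(493,1564 \right)} + P{\left(2157 \right)}\right) = \left(-1258094 + 3530663\right) \left(\frac{-153 + 773 \cdot 493 + 1564 \cdot 493}{136048 + 1564^{2} + 949 \cdot 1564} + \left(9 - 2157\right)\right) = 2272569 \left(\frac{-153 + 381089 + 771052}{136048 + 2446096 + 1484236} + \left(9 - 2157\right)\right) = 2272569 \left(\frac{1}{4066380} \cdot 1151988 - 2148\right) = 2272569 \left(\frac{95999}{338865} - 2148\right) = 2272569 \left(- \frac{727786021}{338865}\right) = - \frac{551314649985983}{112955}$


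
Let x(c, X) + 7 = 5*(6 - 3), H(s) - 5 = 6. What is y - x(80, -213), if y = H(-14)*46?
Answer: 498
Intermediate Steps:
H(s) = 11 (H(s) = 5 + 6 = 11)
x(c, X) = 8 (x(c, X) = -7 + 5*(6 - 3) = -7 + 5*3 = -7 + 15 = 8)
y = 506 (y = 11*46 = 506)
y - x(80, -213) = 506 - 1*8 = 506 - 8 = 498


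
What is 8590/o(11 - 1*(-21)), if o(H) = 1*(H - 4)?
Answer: 4295/14 ≈ 306.79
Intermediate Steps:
o(H) = -4 + H (o(H) = 1*(-4 + H) = -4 + H)
8590/o(11 - 1*(-21)) = 8590/(-4 + (11 - 1*(-21))) = 8590/(-4 + (11 + 21)) = 8590/(-4 + 32) = 8590/28 = 8590*(1/28) = 4295/14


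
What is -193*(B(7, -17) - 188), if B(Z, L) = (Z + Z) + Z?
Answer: 32231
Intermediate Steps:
B(Z, L) = 3*Z (B(Z, L) = 2*Z + Z = 3*Z)
-193*(B(7, -17) - 188) = -193*(3*7 - 188) = -193*(21 - 188) = -193*(-167) = 32231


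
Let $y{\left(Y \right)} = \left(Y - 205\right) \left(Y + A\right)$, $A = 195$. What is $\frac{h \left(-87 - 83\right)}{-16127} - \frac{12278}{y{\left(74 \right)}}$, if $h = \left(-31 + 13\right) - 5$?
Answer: $\frac{60222816}{568299353} \approx 0.10597$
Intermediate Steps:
$h = -23$ ($h = -18 - 5 = -23$)
$y{\left(Y \right)} = \left(-205 + Y\right) \left(195 + Y\right)$ ($y{\left(Y \right)} = \left(Y - 205\right) \left(Y + 195\right) = \left(-205 + Y\right) \left(195 + Y\right)$)
$\frac{h \left(-87 - 83\right)}{-16127} - \frac{12278}{y{\left(74 \right)}} = \frac{\left(-23\right) \left(-87 - 83\right)}{-16127} - \frac{12278}{-39975 + 74^{2} - 740} = \left(-23\right) \left(-170\right) \left(- \frac{1}{16127}\right) - \frac{12278}{-39975 + 5476 - 740} = 3910 \left(- \frac{1}{16127}\right) - \frac{12278}{-35239} = - \frac{3910}{16127} - - \frac{12278}{35239} = - \frac{3910}{16127} + \frac{12278}{35239} = \frac{60222816}{568299353}$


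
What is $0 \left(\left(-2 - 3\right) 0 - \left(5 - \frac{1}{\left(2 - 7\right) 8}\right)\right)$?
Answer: $0$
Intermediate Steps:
$0 \left(\left(-2 - 3\right) 0 - \left(5 - \frac{1}{\left(2 - 7\right) 8}\right)\right) = 0 \left(\left(-5\right) 0 - \left(5 - \frac{1}{-5} \cdot \frac{1}{8}\right)\right) = 0 \left(0 - \frac{201}{40}\right) = 0 \left(- \frac{201}{40}\right) = 0$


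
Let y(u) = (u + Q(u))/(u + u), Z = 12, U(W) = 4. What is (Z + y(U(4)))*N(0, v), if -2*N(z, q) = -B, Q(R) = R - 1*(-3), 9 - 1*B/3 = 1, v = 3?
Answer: 321/2 ≈ 160.50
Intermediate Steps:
B = 24 (B = 27 - 3*1 = 27 - 3 = 24)
Q(R) = 3 + R (Q(R) = R + 3 = 3 + R)
y(u) = (3 + 2*u)/(2*u) (y(u) = (u + (3 + u))/(u + u) = (3 + 2*u)/((2*u)) = (3 + 2*u)*(1/(2*u)) = (3 + 2*u)/(2*u))
N(z, q) = 12 (N(z, q) = -(-1)*24/2 = -1/2*(-24) = 12)
(Z + y(U(4)))*N(0, v) = (12 + (3/2 + 4)/4)*12 = (12 + (1/4)*(11/2))*12 = (12 + 11/8)*12 = (107/8)*12 = 321/2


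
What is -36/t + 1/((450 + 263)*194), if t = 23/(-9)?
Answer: 84719/6014 ≈ 14.087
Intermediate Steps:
t = -23/9 (t = 23*(-⅑) = -23/9 ≈ -2.5556)
-36/t + 1/((450 + 263)*194) = -36/(-23/9) + 1/((450 + 263)*194) = -36*(-9/23) + (1/194)/713 = 324/23 + (1/713)*(1/194) = 324/23 + 1/138322 = 84719/6014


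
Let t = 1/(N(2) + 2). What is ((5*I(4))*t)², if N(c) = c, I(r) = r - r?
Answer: 0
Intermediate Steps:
I(r) = 0
t = ¼ (t = 1/(2 + 2) = 1/4 = ¼ ≈ 0.25000)
((5*I(4))*t)² = ((5*0)*(¼))² = (0*(¼))² = 0² = 0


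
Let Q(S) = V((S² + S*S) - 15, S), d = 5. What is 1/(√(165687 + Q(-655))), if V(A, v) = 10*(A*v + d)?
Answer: -I*√5619963513/5619963513 ≈ -1.3339e-5*I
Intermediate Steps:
V(A, v) = 50 + 10*A*v (V(A, v) = 10*(A*v + 5) = 10*(5 + A*v) = 50 + 10*A*v)
Q(S) = 50 + 10*S*(-15 + 2*S²) (Q(S) = 50 + 10*((S² + S*S) - 15)*S = 50 + 10*((S² + S²) - 15)*S = 50 + 10*(2*S² - 15)*S = 50 + 10*(-15 + 2*S²)*S = 50 + 10*S*(-15 + 2*S²))
1/(√(165687 + Q(-655))) = 1/(√(165687 + (50 - 150*(-655) + 20*(-655)³))) = 1/(√(165687 + (50 + 98250 + 20*(-281011375)))) = 1/(√(165687 + (50 + 98250 - 5620227500))) = 1/(√(165687 - 5620129200)) = 1/(√(-5619963513)) = 1/(I*√5619963513) = -I*√5619963513/5619963513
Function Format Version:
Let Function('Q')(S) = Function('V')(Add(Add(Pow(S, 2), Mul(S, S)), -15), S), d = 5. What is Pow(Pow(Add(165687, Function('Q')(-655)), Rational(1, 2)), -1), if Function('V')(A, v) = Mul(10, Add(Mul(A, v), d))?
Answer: Mul(Rational(-1, 5619963513), I, Pow(5619963513, Rational(1, 2))) ≈ Mul(-1.3339e-5, I)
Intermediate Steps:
Function('V')(A, v) = Add(50, Mul(10, A, v)) (Function('V')(A, v) = Mul(10, Add(Mul(A, v), 5)) = Mul(10, Add(5, Mul(A, v))) = Add(50, Mul(10, A, v)))
Function('Q')(S) = Add(50, Mul(10, S, Add(-15, Mul(2, Pow(S, 2))))) (Function('Q')(S) = Add(50, Mul(10, Add(Add(Pow(S, 2), Mul(S, S)), -15), S)) = Add(50, Mul(10, Add(Add(Pow(S, 2), Pow(S, 2)), -15), S)) = Add(50, Mul(10, Add(Mul(2, Pow(S, 2)), -15), S)) = Add(50, Mul(10, Add(-15, Mul(2, Pow(S, 2))), S)) = Add(50, Mul(10, S, Add(-15, Mul(2, Pow(S, 2))))))
Pow(Pow(Add(165687, Function('Q')(-655)), Rational(1, 2)), -1) = Pow(Pow(Add(165687, Add(50, Mul(-150, -655), Mul(20, Pow(-655, 3)))), Rational(1, 2)), -1) = Pow(Pow(Add(165687, Add(50, 98250, Mul(20, -281011375))), Rational(1, 2)), -1) = Pow(Pow(Add(165687, Add(50, 98250, -5620227500)), Rational(1, 2)), -1) = Pow(Pow(Add(165687, -5620129200), Rational(1, 2)), -1) = Pow(Pow(-5619963513, Rational(1, 2)), -1) = Pow(Mul(I, Pow(5619963513, Rational(1, 2))), -1) = Mul(Rational(-1, 5619963513), I, Pow(5619963513, Rational(1, 2)))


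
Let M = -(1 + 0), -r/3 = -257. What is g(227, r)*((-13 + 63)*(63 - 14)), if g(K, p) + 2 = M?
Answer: -7350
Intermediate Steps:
r = 771 (r = -3*(-257) = 771)
M = -1 (M = -1*1 = -1)
g(K, p) = -3 (g(K, p) = -2 - 1 = -3)
g(227, r)*((-13 + 63)*(63 - 14)) = -3*(-13 + 63)*(63 - 14) = -150*49 = -3*2450 = -7350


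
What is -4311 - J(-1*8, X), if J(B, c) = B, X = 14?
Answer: -4303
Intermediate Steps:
-4311 - J(-1*8, X) = -4311 - (-1)*8 = -4311 - 1*(-8) = -4311 + 8 = -4303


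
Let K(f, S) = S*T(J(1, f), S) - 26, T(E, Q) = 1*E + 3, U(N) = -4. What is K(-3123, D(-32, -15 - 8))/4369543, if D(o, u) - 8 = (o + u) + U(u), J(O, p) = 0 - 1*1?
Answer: -128/4369543 ≈ -2.9294e-5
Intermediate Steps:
J(O, p) = -1 (J(O, p) = 0 - 1 = -1)
T(E, Q) = 3 + E (T(E, Q) = E + 3 = 3 + E)
D(o, u) = 4 + o + u (D(o, u) = 8 + ((o + u) - 4) = 8 + (-4 + o + u) = 4 + o + u)
K(f, S) = -26 + 2*S (K(f, S) = S*(3 - 1) - 26 = S*2 - 26 = 2*S - 26 = -26 + 2*S)
K(-3123, D(-32, -15 - 8))/4369543 = (-26 + 2*(4 - 32 + (-15 - 8)))/4369543 = (-26 + 2*(4 - 32 - 23))*(1/4369543) = (-26 + 2*(-51))*(1/4369543) = (-26 - 102)*(1/4369543) = -128*1/4369543 = -128/4369543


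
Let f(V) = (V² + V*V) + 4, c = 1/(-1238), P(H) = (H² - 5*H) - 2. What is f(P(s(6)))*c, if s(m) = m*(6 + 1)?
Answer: -2408706/619 ≈ -3891.3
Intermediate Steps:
s(m) = 7*m (s(m) = m*7 = 7*m)
P(H) = -2 + H² - 5*H
c = -1/1238 ≈ -0.00080775
f(V) = 4 + 2*V² (f(V) = (V² + V²) + 4 = 2*V² + 4 = 4 + 2*V²)
f(P(s(6)))*c = (4 + 2*(-2 + (7*6)² - 35*6)²)*(-1/1238) = (4 + 2*(-2 + 42² - 5*42)²)*(-1/1238) = (4 + 2*(-2 + 1764 - 210)²)*(-1/1238) = (4 + 2*1552²)*(-1/1238) = (4 + 2*2408704)*(-1/1238) = (4 + 4817408)*(-1/1238) = 4817412*(-1/1238) = -2408706/619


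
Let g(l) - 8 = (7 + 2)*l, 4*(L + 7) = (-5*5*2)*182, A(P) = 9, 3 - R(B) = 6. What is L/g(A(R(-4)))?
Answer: -2282/89 ≈ -25.640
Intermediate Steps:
R(B) = -3 (R(B) = 3 - 1*6 = 3 - 6 = -3)
L = -2282 (L = -7 + ((-5*5*2)*182)/4 = -7 + (-25*2*182)/4 = -7 + (-50*182)/4 = -7 + (1/4)*(-9100) = -7 - 2275 = -2282)
g(l) = 8 + 9*l (g(l) = 8 + (7 + 2)*l = 8 + 9*l)
L/g(A(R(-4))) = -2282/(8 + 9*9) = -2282/(8 + 81) = -2282/89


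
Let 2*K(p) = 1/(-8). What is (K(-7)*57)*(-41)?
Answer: 2337/16 ≈ 146.06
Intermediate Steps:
K(p) = -1/16 (K(p) = (½)/(-8) = (½)*(-⅛) = -1/16)
(K(-7)*57)*(-41) = -1/16*57*(-41) = -57/16*(-41) = 2337/16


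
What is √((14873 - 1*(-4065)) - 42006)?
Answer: 2*I*√5767 ≈ 151.88*I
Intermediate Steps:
√((14873 - 1*(-4065)) - 42006) = √((14873 + 4065) - 42006) = √(18938 - 42006) = √(-23068) = 2*I*√5767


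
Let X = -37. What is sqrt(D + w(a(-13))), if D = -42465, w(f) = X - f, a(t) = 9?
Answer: I*sqrt(42511) ≈ 206.18*I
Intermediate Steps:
w(f) = -37 - f
sqrt(D + w(a(-13))) = sqrt(-42465 + (-37 - 1*9)) = sqrt(-42465 + (-37 - 9)) = sqrt(-42465 - 46) = sqrt(-42511) = I*sqrt(42511)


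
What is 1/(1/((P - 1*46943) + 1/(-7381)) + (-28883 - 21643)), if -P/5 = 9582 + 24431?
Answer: -1601736049/80929315619155 ≈ -1.9792e-5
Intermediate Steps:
P = -170065 (P = -5*(9582 + 24431) = -5*34013 = -170065)
1/(1/((P - 1*46943) + 1/(-7381)) + (-28883 - 21643)) = 1/(1/((-170065 - 1*46943) + 1/(-7381)) + (-28883 - 21643)) = 1/(1/((-170065 - 46943) - 1/7381) - 50526) = 1/(1/(-217008 - 1/7381) - 50526) = 1/(1/(-1601736049/7381) - 50526) = 1/(-7381/1601736049 - 50526) = 1/(-80929315619155/1601736049) = -1601736049/80929315619155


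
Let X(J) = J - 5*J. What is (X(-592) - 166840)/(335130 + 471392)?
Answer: -82236/403261 ≈ -0.20393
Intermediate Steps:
X(J) = -4*J
(X(-592) - 166840)/(335130 + 471392) = (-4*(-592) - 166840)/(335130 + 471392) = (2368 - 166840)/806522 = -164472*1/806522 = -82236/403261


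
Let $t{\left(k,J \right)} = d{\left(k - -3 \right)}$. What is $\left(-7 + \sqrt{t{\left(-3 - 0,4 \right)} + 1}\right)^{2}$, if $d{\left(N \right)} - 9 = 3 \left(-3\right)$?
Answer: $36$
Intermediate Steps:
$d{\left(N \right)} = 0$ ($d{\left(N \right)} = 9 + 3 \left(-3\right) = 9 - 9 = 0$)
$t{\left(k,J \right)} = 0$
$\left(-7 + \sqrt{t{\left(-3 - 0,4 \right)} + 1}\right)^{2} = \left(-7 + \sqrt{0 + 1}\right)^{2} = \left(-7 + \sqrt{1}\right)^{2} = \left(-7 + 1\right)^{2} = \left(-6\right)^{2} = 36$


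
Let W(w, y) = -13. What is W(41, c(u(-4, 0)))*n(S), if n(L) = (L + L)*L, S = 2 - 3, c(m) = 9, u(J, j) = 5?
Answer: -26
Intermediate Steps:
S = -1
n(L) = 2*L**2 (n(L) = (2*L)*L = 2*L**2)
W(41, c(u(-4, 0)))*n(S) = -26*(-1)**2 = -26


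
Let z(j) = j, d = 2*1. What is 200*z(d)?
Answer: 400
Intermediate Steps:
d = 2
200*z(d) = 200*2 = 400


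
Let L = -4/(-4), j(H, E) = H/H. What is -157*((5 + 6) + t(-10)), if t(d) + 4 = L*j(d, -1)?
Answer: -1256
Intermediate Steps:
j(H, E) = 1
L = 1 (L = -4*(-¼) = 1)
t(d) = -3 (t(d) = -4 + 1*1 = -4 + 1 = -3)
-157*((5 + 6) + t(-10)) = -157*((5 + 6) - 3) = -157*(11 - 3) = -157*8 = -1256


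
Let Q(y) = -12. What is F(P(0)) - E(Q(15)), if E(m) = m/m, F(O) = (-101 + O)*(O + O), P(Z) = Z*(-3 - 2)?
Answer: -1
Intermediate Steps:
P(Z) = -5*Z (P(Z) = Z*(-5) = -5*Z)
F(O) = 2*O*(-101 + O) (F(O) = (-101 + O)*(2*O) = 2*O*(-101 + O))
E(m) = 1
F(P(0)) - E(Q(15)) = 2*(-5*0)*(-101 - 5*0) - 1*1 = 2*0*(-101 + 0) - 1 = 2*0*(-101) - 1 = 0 - 1 = -1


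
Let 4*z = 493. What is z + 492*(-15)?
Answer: -29027/4 ≈ -7256.8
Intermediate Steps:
z = 493/4 (z = (1/4)*493 = 493/4 ≈ 123.25)
z + 492*(-15) = 493/4 + 492*(-15) = 493/4 - 7380 = -29027/4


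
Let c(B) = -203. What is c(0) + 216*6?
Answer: 1093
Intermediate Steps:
c(0) + 216*6 = -203 + 216*6 = -203 + 1296 = 1093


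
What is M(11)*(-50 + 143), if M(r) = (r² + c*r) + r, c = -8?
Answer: 4092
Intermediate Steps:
M(r) = r² - 7*r (M(r) = (r² - 8*r) + r = r² - 7*r)
M(11)*(-50 + 143) = (11*(-7 + 11))*(-50 + 143) = (11*4)*93 = 44*93 = 4092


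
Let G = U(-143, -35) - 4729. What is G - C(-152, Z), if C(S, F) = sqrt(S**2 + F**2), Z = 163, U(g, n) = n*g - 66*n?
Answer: 2586 - sqrt(49673) ≈ 2363.1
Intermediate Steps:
U(g, n) = -66*n + g*n (U(g, n) = g*n - 66*n = -66*n + g*n)
C(S, F) = sqrt(F**2 + S**2)
G = 2586 (G = -35*(-66 - 143) - 4729 = -35*(-209) - 4729 = 7315 - 4729 = 2586)
G - C(-152, Z) = 2586 - sqrt(163**2 + (-152)**2) = 2586 - sqrt(26569 + 23104) = 2586 - sqrt(49673)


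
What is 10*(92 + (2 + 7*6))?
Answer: 1360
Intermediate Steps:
10*(92 + (2 + 7*6)) = 10*(92 + (2 + 42)) = 10*(92 + 44) = 10*136 = 1360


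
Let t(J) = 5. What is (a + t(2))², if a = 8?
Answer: 169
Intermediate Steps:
(a + t(2))² = (8 + 5)² = 13² = 169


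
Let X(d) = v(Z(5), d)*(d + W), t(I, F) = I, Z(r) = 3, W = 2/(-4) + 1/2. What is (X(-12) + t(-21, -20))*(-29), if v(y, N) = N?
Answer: -3567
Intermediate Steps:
W = 0 (W = 2*(-1/4) + 1*(1/2) = -1/2 + 1/2 = 0)
X(d) = d**2 (X(d) = d*(d + 0) = d*d = d**2)
(X(-12) + t(-21, -20))*(-29) = ((-12)**2 - 21)*(-29) = (144 - 21)*(-29) = 123*(-29) = -3567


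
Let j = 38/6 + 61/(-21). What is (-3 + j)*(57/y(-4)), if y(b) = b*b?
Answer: 171/112 ≈ 1.5268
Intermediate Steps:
y(b) = b²
j = 24/7 (j = 38*(⅙) + 61*(-1/21) = 19/3 - 61/21 = 24/7 ≈ 3.4286)
(-3 + j)*(57/y(-4)) = (-3 + 24/7)*(57/((-4)²)) = 3*(57/16)/7 = 3*(57*(1/16))/7 = (3/7)*(57/16) = 171/112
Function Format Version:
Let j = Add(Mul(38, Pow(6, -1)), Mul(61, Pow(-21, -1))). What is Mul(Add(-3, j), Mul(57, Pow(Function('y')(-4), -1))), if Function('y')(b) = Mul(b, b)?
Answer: Rational(171, 112) ≈ 1.5268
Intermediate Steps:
Function('y')(b) = Pow(b, 2)
j = Rational(24, 7) (j = Add(Mul(38, Rational(1, 6)), Mul(61, Rational(-1, 21))) = Add(Rational(19, 3), Rational(-61, 21)) = Rational(24, 7) ≈ 3.4286)
Mul(Add(-3, j), Mul(57, Pow(Function('y')(-4), -1))) = Mul(Add(-3, Rational(24, 7)), Mul(57, Pow(Pow(-4, 2), -1))) = Mul(Rational(3, 7), Mul(57, Pow(16, -1))) = Mul(Rational(3, 7), Mul(57, Rational(1, 16))) = Mul(Rational(3, 7), Rational(57, 16)) = Rational(171, 112)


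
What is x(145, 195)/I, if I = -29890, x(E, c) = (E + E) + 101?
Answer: -391/29890 ≈ -0.013081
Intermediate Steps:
x(E, c) = 101 + 2*E (x(E, c) = 2*E + 101 = 101 + 2*E)
x(145, 195)/I = (101 + 2*145)/(-29890) = (101 + 290)*(-1/29890) = 391*(-1/29890) = -391/29890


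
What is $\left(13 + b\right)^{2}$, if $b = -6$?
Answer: $49$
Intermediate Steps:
$\left(13 + b\right)^{2} = \left(13 - 6\right)^{2} = 7^{2} = 49$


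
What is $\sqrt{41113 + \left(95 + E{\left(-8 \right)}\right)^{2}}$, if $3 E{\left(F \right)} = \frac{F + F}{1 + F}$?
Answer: $\frac{\sqrt{22174954}}{21} \approx 224.24$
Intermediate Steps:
$E{\left(F \right)} = \frac{2 F}{3 \left(1 + F\right)}$ ($E{\left(F \right)} = \frac{\left(F + F\right) \frac{1}{1 + F}}{3} = \frac{2 F \frac{1}{1 + F}}{3} = \frac{2 F}{3 \left(1 + F\right)}$)
$\sqrt{41113 + \left(95 + E{\left(-8 \right)}\right)^{2}} = \sqrt{41113 + \left(95 + \frac{2}{3} \left(-8\right) \frac{1}{1 - 8}\right)^{2}} = \sqrt{41113 + \left(95 + \frac{2}{3} \left(-8\right) \frac{1}{-7}\right)^{2}} = \sqrt{41113 + \left(95 + \frac{2}{3} \left(-8\right) \left(- \frac{1}{7}\right)\right)^{2}} = \sqrt{41113 + \left(95 + \frac{16}{21}\right)^{2}} = \sqrt{41113 + \left(\frac{2011}{21}\right)^{2}} = \sqrt{41113 + \frac{4044121}{441}} = \sqrt{\frac{22174954}{441}} = \frac{\sqrt{22174954}}{21}$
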